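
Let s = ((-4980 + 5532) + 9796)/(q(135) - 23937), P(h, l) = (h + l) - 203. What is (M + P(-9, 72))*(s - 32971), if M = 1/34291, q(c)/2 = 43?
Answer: 3775309162033391/817874641 ≈ 4.6160e+6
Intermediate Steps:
q(c) = 86 (q(c) = 2*43 = 86)
P(h, l) = -203 + h + l
M = 1/34291 ≈ 2.9162e-5
s = -10348/23851 (s = ((-4980 + 5532) + 9796)/(86 - 23937) = (552 + 9796)/(-23851) = 10348*(-1/23851) = -10348/23851 ≈ -0.43386)
(M + P(-9, 72))*(s - 32971) = (1/34291 + (-203 - 9 + 72))*(-10348/23851 - 32971) = (1/34291 - 140)*(-786401669/23851) = -4800739/34291*(-786401669/23851) = 3775309162033391/817874641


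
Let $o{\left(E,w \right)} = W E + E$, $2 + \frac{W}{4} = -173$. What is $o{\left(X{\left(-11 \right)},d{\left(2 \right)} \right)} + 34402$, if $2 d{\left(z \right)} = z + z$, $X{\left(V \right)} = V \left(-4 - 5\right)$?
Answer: $-34799$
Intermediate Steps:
$X{\left(V \right)} = - 9 V$ ($X{\left(V \right)} = V \left(-9\right) = - 9 V$)
$W = -700$ ($W = -8 + 4 \left(-173\right) = -8 - 692 = -700$)
$d{\left(z \right)} = z$ ($d{\left(z \right)} = \frac{z + z}{2} = \frac{2 z}{2} = z$)
$o{\left(E,w \right)} = - 699 E$ ($o{\left(E,w \right)} = - 700 E + E = - 699 E$)
$o{\left(X{\left(-11 \right)},d{\left(2 \right)} \right)} + 34402 = - 699 \left(\left(-9\right) \left(-11\right)\right) + 34402 = \left(-699\right) 99 + 34402 = -69201 + 34402 = -34799$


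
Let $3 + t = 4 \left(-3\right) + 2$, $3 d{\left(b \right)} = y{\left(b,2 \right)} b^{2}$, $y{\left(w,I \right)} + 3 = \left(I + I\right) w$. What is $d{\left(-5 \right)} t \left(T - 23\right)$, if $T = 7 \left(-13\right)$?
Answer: $-284050$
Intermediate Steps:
$y{\left(w,I \right)} = -3 + 2 I w$ ($y{\left(w,I \right)} = -3 + \left(I + I\right) w = -3 + 2 I w$)
$T = -91$
$d{\left(b \right)} = \frac{b^{2} \left(-3 + 4 b\right)}{3}$ ($d{\left(b \right)} = \frac{\left(-3 + 2 \cdot 2 b\right) b^{2}}{3} = \frac{\left(-3 + 4 b\right) b^{2}}{3} = \frac{b^{2} \left(-3 + 4 b\right)}{3}$)
$t = -13$ ($t = -3 + \left(4 \left(-3\right) + 2\right) = -3 + \left(-12 + 2\right) = -3 - 10 = -13$)
$d{\left(-5 \right)} t \left(T - 23\right) = \frac{\left(-5\right)^{2} \left(-3 + 4 \left(-5\right)\right)}{3} \left(-13\right) \left(-91 - 23\right) = \frac{1}{3} \cdot 25 \left(-3 - 20\right) \left(-13\right) \left(-114\right) = \frac{1}{3} \cdot 25 \left(-23\right) \left(-13\right) \left(-114\right) = \left(- \frac{575}{3}\right) \left(-13\right) \left(-114\right) = \frac{7475}{3} \left(-114\right) = -284050$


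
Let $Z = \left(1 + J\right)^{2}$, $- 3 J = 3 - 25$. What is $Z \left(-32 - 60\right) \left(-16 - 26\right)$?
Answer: $\frac{805000}{3} \approx 2.6833 \cdot 10^{5}$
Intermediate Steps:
$J = \frac{22}{3}$ ($J = - \frac{3 - 25}{3} = \left(- \frac{1}{3}\right) \left(-22\right) = \frac{22}{3} \approx 7.3333$)
$Z = \frac{625}{9}$ ($Z = \left(1 + \frac{22}{3}\right)^{2} = \left(\frac{25}{3}\right)^{2} = \frac{625}{9} \approx 69.444$)
$Z \left(-32 - 60\right) \left(-16 - 26\right) = \frac{625 \left(-32 - 60\right) \left(-16 - 26\right)}{9} = \frac{625 \left(\left(-92\right) \left(-42\right)\right)}{9} = \frac{625}{9} \cdot 3864 = \frac{805000}{3}$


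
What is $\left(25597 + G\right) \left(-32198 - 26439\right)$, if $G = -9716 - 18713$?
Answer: $166059984$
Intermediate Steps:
$G = -28429$
$\left(25597 + G\right) \left(-32198 - 26439\right) = \left(25597 - 28429\right) \left(-32198 - 26439\right) = \left(-2832\right) \left(-58637\right) = 166059984$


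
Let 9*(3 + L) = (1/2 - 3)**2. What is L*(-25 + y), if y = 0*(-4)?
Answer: 2075/36 ≈ 57.639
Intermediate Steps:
L = -83/36 (L = -3 + (1/2 - 3)**2/9 = -3 + (-5/2)**2/9 = -3 + (1/9)*(25/4) = -3 + 25/36 = -83/36 ≈ -2.3056)
y = 0
L*(-25 + y) = -83*(-25 + 0)/36 = -83/36*(-25) = 2075/36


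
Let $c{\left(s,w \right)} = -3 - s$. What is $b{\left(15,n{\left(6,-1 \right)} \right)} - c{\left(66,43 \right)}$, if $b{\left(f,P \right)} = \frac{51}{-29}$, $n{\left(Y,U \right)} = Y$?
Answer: $\frac{1950}{29} \approx 67.241$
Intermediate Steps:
$b{\left(f,P \right)} = - \frac{51}{29}$ ($b{\left(f,P \right)} = 51 \left(- \frac{1}{29}\right) = - \frac{51}{29}$)
$b{\left(15,n{\left(6,-1 \right)} \right)} - c{\left(66,43 \right)} = - \frac{51}{29} - \left(-3 - 66\right) = - \frac{51}{29} - -69 = - \frac{51}{29} + 69 = \frac{1950}{29}$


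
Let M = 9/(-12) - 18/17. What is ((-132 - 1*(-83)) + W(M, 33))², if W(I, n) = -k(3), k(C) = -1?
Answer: 2304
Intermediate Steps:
M = -123/68 (M = 9*(-1/12) - 18*1/17 = -¾ - 18/17 = -123/68 ≈ -1.8088)
W(I, n) = 1 (W(I, n) = -1*(-1) = 1)
((-132 - 1*(-83)) + W(M, 33))² = ((-132 - 1*(-83)) + 1)² = ((-132 + 83) + 1)² = (-49 + 1)² = (-48)² = 2304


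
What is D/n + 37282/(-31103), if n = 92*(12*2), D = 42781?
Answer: 1248298787/68675424 ≈ 18.177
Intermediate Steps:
n = 2208 (n = 92*24 = 2208)
D/n + 37282/(-31103) = 42781/2208 + 37282/(-31103) = 42781*(1/2208) + 37282*(-1/31103) = 42781/2208 - 37282/31103 = 1248298787/68675424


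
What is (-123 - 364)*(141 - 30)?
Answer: -54057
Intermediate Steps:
(-123 - 364)*(141 - 30) = -487*111 = -54057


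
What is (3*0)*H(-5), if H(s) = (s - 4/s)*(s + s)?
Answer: 0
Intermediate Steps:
H(s) = 2*s*(s - 4/s) (H(s) = (s - 4/s)*(2*s) = 2*s*(s - 4/s))
(3*0)*H(-5) = (3*0)*(-8 + 2*(-5)²) = 0*(-8 + 2*25) = 0*(-8 + 50) = 0*42 = 0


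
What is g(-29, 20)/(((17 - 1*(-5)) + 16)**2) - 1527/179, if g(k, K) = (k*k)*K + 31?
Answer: 811341/258476 ≈ 3.1389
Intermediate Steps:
g(k, K) = 31 + K*k**2 (g(k, K) = k**2*K + 31 = K*k**2 + 31 = 31 + K*k**2)
g(-29, 20)/(((17 - 1*(-5)) + 16)**2) - 1527/179 = (31 + 20*(-29)**2)/(((17 - 1*(-5)) + 16)**2) - 1527/179 = (31 + 20*841)/(((17 + 5) + 16)**2) - 1527*1/179 = (31 + 16820)/((22 + 16)**2) - 1527/179 = 16851/(38**2) - 1527/179 = 16851/1444 - 1527/179 = 811341/258476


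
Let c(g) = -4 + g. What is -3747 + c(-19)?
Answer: -3770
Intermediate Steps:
-3747 + c(-19) = -3747 + (-4 - 19) = -3747 - 23 = -3770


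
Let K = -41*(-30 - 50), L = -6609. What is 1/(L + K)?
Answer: -1/3329 ≈ -0.00030039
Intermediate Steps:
K = 3280 (K = -41*(-80) = 3280)
1/(L + K) = 1/(-6609 + 3280) = 1/(-3329) = -1/3329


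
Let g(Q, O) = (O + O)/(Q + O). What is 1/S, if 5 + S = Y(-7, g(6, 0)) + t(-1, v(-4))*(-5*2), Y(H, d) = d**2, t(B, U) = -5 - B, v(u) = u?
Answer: 1/35 ≈ 0.028571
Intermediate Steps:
g(Q, O) = 2*O/(O + Q) (g(Q, O) = (2*O)/(O + Q) = 2*O/(O + Q))
S = 35 (S = -5 + ((2*0/(0 + 6))**2 + (-5 - 1*(-1))*(-5*2)) = -5 + ((2*0/6)**2 + (-5 + 1)*(-10)) = -5 + ((2*0*(1/6))**2 - 4*(-10)) = -5 + (0**2 + 40) = -5 + (0 + 40) = -5 + 40 = 35)
1/S = 1/35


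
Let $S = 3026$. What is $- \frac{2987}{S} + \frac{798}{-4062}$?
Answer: $- \frac{2424657}{2048602} \approx -1.1836$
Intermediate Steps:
$- \frac{2987}{S} + \frac{798}{-4062} = - \frac{2987}{3026} + \frac{798}{-4062} = \left(-2987\right) \frac{1}{3026} + 798 \left(- \frac{1}{4062}\right) = - \frac{2987}{3026} - \frac{133}{677} = - \frac{2424657}{2048602}$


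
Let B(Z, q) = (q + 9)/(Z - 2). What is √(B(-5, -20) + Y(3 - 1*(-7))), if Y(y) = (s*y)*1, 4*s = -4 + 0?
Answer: I*√413/7 ≈ 2.9032*I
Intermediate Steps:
s = -1 (s = (-4 + 0)/4 = (¼)*(-4) = -1)
Y(y) = -y (Y(y) = -y*1 = -y)
B(Z, q) = (9 + q)/(-2 + Z)
√(B(-5, -20) + Y(3 - 1*(-7))) = √((9 - 20)/(-2 - 5) - (3 - 1*(-7))) = √(-11/(-7) - (3 + 7)) = √(-⅐*(-11) - 1*10) = √(11/7 - 10) = √(-59/7) = I*√413/7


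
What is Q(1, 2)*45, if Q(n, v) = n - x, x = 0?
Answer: 45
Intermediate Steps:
Q(n, v) = n (Q(n, v) = n - 1*0 = n + 0 = n)
Q(1, 2)*45 = 1*45 = 45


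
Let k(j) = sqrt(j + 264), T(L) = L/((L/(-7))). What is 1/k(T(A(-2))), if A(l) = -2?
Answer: sqrt(257)/257 ≈ 0.062378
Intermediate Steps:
T(L) = -7 (T(L) = L/((L*(-1/7))) = L/((-L/7)) = L*(-7/L) = -7)
k(j) = sqrt(264 + j)
1/k(T(A(-2))) = 1/(sqrt(264 - 7)) = 1/(sqrt(257)) = sqrt(257)/257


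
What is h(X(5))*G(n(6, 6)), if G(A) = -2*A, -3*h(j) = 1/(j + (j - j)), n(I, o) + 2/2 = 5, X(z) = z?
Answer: 8/15 ≈ 0.53333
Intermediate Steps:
n(I, o) = 4 (n(I, o) = -1 + 5 = 4)
h(j) = -1/(3*j) (h(j) = -1/(3*(j + (j - j))) = -1/(3*(j + 0)) = -1/(3*j))
h(X(5))*G(n(6, 6)) = (-⅓/5)*(-2*4) = -⅓*⅕*(-8) = -1/15*(-8) = 8/15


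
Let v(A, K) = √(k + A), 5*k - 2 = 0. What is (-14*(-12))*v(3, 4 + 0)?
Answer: 168*√85/5 ≈ 309.78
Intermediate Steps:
k = ⅖ (k = ⅖ + (⅕)*0 = ⅖ + 0 = ⅖ ≈ 0.40000)
v(A, K) = √(⅖ + A)
(-14*(-12))*v(3, 4 + 0) = (-14*(-12))*(√(10 + 25*3)/5) = 168*(√(10 + 75)/5) = 168*(√85/5) = 168*√85/5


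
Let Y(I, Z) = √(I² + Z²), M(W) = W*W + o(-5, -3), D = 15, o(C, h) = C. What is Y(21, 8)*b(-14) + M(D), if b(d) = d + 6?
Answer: 220 - 8*√505 ≈ 40.222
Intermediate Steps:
b(d) = 6 + d
M(W) = -5 + W² (M(W) = W*W - 5 = W² - 5 = -5 + W²)
Y(21, 8)*b(-14) + M(D) = √(21² + 8²)*(6 - 14) + (-5 + 15²) = √(441 + 64)*(-8) + (-5 + 225) = √505*(-8) + 220 = -8*√505 + 220 = 220 - 8*√505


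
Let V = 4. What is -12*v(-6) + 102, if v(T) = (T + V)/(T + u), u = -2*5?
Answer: 201/2 ≈ 100.50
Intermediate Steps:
u = -10
v(T) = (4 + T)/(-10 + T) (v(T) = (T + 4)/(T - 10) = (4 + T)/(-10 + T))
-12*v(-6) + 102 = -12*(4 - 6)/(-10 - 6) + 102 = -12*(-2)/(-16) + 102 = -(-3)*(-2)/4 + 102 = -12*1/8 + 102 = -3/2 + 102 = 201/2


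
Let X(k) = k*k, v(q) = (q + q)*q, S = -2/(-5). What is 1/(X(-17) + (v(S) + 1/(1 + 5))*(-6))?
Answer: 25/7152 ≈ 0.0034955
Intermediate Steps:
S = 2/5 (S = -2*(-1/5) = 2/5 ≈ 0.40000)
v(q) = 2*q**2 (v(q) = (2*q)*q = 2*q**2)
X(k) = k**2
1/(X(-17) + (v(S) + 1/(1 + 5))*(-6)) = 1/((-17)**2 + (2*(2/5)**2 + 1/(1 + 5))*(-6)) = 1/(289 + (2*(4/25) + 1/6)*(-6)) = 1/(289 + (8/25 + 1/6)*(-6)) = 1/(289 + (73/150)*(-6)) = 1/(289 - 73/25) = 1/(7152/25) = 25/7152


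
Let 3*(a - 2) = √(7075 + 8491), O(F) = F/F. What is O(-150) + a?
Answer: 3 + √15566/3 ≈ 44.588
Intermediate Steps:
O(F) = 1
a = 2 + √15566/3 (a = 2 + √(7075 + 8491)/3 = 2 + √15566/3 ≈ 43.588)
O(-150) + a = 1 + (2 + √15566/3) = 3 + √15566/3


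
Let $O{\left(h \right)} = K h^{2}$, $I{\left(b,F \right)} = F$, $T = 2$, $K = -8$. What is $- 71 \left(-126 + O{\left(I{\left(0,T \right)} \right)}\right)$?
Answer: $11218$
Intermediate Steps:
$O{\left(h \right)} = - 8 h^{2}$
$- 71 \left(-126 + O{\left(I{\left(0,T \right)} \right)}\right) = - 71 \left(-126 - 8 \cdot 2^{2}\right) = - 71 \left(-126 - 32\right) = \left(-71\right) \left(-158\right) = 11218$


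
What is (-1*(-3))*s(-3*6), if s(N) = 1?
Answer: 3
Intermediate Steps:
(-1*(-3))*s(-3*6) = -1*(-3)*1 = 3*1 = 3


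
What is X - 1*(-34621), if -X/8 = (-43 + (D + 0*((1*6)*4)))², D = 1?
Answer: 20509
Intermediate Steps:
X = -14112 (X = -8*(-43 + (1 + 0*((1*6)*4)))² = -8*(-43 + (1 + 0*(6*4)))² = -8*(-43 + (1 + 0*24))² = -8*(-43 + (1 + 0))² = -8*(-43 + 1)² = -8*(-42)² = -8*1764 = -14112)
X - 1*(-34621) = -14112 - 1*(-34621) = -14112 + 34621 = 20509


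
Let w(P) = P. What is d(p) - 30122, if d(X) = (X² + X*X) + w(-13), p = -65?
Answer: -21685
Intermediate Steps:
d(X) = -13 + 2*X² (d(X) = (X² + X*X) - 13 = (X² + X²) - 13 = 2*X² - 13 = -13 + 2*X²)
d(p) - 30122 = (-13 + 2*(-65)²) - 30122 = (-13 + 2*4225) - 30122 = (-13 + 8450) - 30122 = 8437 - 30122 = -21685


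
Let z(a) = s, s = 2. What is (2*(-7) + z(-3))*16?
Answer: -192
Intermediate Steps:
z(a) = 2
(2*(-7) + z(-3))*16 = (2*(-7) + 2)*16 = (-14 + 2)*16 = -12*16 = -192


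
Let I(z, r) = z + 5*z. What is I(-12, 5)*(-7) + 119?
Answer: 623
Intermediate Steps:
I(z, r) = 6*z
I(-12, 5)*(-7) + 119 = (6*(-12))*(-7) + 119 = -72*(-7) + 119 = 504 + 119 = 623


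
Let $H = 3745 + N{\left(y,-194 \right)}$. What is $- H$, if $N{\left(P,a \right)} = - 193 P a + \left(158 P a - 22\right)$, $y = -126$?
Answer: $851817$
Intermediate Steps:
$N{\left(P,a \right)} = -22 - 35 P a$ ($N{\left(P,a \right)} = - 193 P a + \left(158 P a - 22\right) = - 193 P a + \left(-22 + 158 P a\right) = -22 - 35 P a$)
$H = -851817$ ($H = 3745 - \left(22 - -855540\right) = 3745 - 855562 = -851817$)
$- H = \left(-1\right) \left(-851817\right) = 851817$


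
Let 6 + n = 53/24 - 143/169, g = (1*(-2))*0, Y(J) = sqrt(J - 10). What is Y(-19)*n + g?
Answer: -1447*I*sqrt(29)/312 ≈ -24.975*I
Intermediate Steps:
Y(J) = sqrt(-10 + J)
g = 0 (g = -2*0 = 0)
n = -1447/312 (n = -6 + (53/24 - 143/169) = -6 + (53*(1/24) - 143*1/169) = -6 + (53/24 - 11/13) = -6 + 425/312 = -1447/312 ≈ -4.6378)
Y(-19)*n + g = sqrt(-10 - 19)*(-1447/312) + 0 = sqrt(-29)*(-1447/312) + 0 = (I*sqrt(29))*(-1447/312) + 0 = -1447*I*sqrt(29)/312 + 0 = -1447*I*sqrt(29)/312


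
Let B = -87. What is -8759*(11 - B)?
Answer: -858382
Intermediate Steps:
-8759*(11 - B) = -8759*(11 - 1*(-87)) = -8759*(11 + 87) = -8759*98 = -858382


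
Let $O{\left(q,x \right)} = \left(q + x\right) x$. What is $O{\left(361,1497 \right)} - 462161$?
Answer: $2319265$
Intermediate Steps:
$O{\left(q,x \right)} = x \left(q + x\right)$
$O{\left(361,1497 \right)} - 462161 = 1497 \left(361 + 1497\right) - 462161 = 1497 \cdot 1858 - 462161 = 2781426 - 462161 = 2319265$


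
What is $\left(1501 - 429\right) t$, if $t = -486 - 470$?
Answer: $-1024832$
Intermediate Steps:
$t = -956$
$\left(1501 - 429\right) t = \left(1501 - 429\right) \left(-956\right) = 1072 \left(-956\right) = -1024832$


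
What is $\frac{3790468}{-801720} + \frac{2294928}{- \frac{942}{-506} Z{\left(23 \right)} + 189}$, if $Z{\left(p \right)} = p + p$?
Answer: $\frac{1685611286161}{201833010} \approx 8351.5$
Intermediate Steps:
$Z{\left(p \right)} = 2 p$
$\frac{3790468}{-801720} + \frac{2294928}{- \frac{942}{-506} Z{\left(23 \right)} + 189} = \frac{3790468}{-801720} + \frac{2294928}{- \frac{942}{-506} \cdot 2 \cdot 23 + 189} = 3790468 \left(- \frac{1}{801720}\right) + \frac{2294928}{\left(-942\right) \left(- \frac{1}{506}\right) 46 + 189} = - \frac{947617}{200430} + \frac{2294928}{\frac{471}{253} \cdot 46 + 189} = - \frac{947617}{200430} + \frac{2294928}{\frac{942}{11} + 189} = - \frac{947617}{200430} + \frac{2294928}{\frac{3021}{11}} = - \frac{947617}{200430} + 2294928 \cdot \frac{11}{3021} = - \frac{947617}{200430} + \frac{8414736}{1007} = \frac{1685611286161}{201833010}$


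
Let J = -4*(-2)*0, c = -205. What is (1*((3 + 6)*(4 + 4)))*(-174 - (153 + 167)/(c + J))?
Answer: -509040/41 ≈ -12416.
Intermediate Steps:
J = 0 (J = 8*0 = 0)
(1*((3 + 6)*(4 + 4)))*(-174 - (153 + 167)/(c + J)) = (1*((3 + 6)*(4 + 4)))*(-174 - (153 + 167)/(-205 + 0)) = (1*(9*8))*(-174 - 320/(-205)) = (1*72)*(-174 - 320*(-1)/205) = 72*(-174 - 1*(-64/41)) = 72*(-174 + 64/41) = 72*(-7070/41) = -509040/41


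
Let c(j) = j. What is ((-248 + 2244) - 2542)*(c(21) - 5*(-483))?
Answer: -1330056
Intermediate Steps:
((-248 + 2244) - 2542)*(c(21) - 5*(-483)) = ((-248 + 2244) - 2542)*(21 - 5*(-483)) = (1996 - 2542)*(21 + 2415) = -546*2436 = -1330056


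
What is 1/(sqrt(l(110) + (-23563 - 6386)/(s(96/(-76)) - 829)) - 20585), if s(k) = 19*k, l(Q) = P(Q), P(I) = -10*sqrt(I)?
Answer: -1/(20585 - I*sqrt(-29949/853 + 10*sqrt(110))) ≈ -4.8579e-5 - 1.9712e-8*I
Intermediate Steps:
l(Q) = -10*sqrt(Q)
1/(sqrt(l(110) + (-23563 - 6386)/(s(96/(-76)) - 829)) - 20585) = 1/(sqrt(-10*sqrt(110) + (-23563 - 6386)/(19*(96/(-76)) - 829)) - 20585) = 1/(sqrt(-10*sqrt(110) - 29949/(19*(96*(-1/76)) - 829)) - 20585) = 1/(sqrt(-10*sqrt(110) - 29949/(19*(-24/19) - 829)) - 20585) = 1/(sqrt(-10*sqrt(110) - 29949/(-24 - 829)) - 20585) = 1/(sqrt(-10*sqrt(110) - 29949/(-853)) - 20585) = 1/(sqrt(-10*sqrt(110) - 29949*(-1/853)) - 20585) = 1/(sqrt(-10*sqrt(110) + 29949/853) - 20585) = 1/(sqrt(29949/853 - 10*sqrt(110)) - 20585) = 1/(-20585 + sqrt(29949/853 - 10*sqrt(110)))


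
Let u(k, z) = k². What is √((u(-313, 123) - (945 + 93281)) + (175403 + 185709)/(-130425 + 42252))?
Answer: √3229781173319/29391 ≈ 61.147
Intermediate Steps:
√((u(-313, 123) - (945 + 93281)) + (175403 + 185709)/(-130425 + 42252)) = √(((-313)² - (945 + 93281)) + (175403 + 185709)/(-130425 + 42252)) = √((97969 - 1*94226) + 361112/(-88173)) = √((97969 - 94226) + 361112*(-1/88173)) = √(3743 - 361112/88173) = √(329670427/88173) = √3229781173319/29391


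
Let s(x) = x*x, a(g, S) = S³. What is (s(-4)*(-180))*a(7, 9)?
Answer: -2099520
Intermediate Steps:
s(x) = x²
(s(-4)*(-180))*a(7, 9) = ((-4)²*(-180))*9³ = (16*(-180))*729 = -2880*729 = -2099520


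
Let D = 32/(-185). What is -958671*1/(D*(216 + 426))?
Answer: 59118045/6848 ≈ 8632.9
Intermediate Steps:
D = -32/185 (D = 32*(-1/185) = -32/185 ≈ -0.17297)
-958671*1/(D*(216 + 426)) = -958671*(-185/(32*(216 + 426))) = -958671/((-32/185*642)) = -958671/(-20544/185) = -958671*(-185/20544) = 59118045/6848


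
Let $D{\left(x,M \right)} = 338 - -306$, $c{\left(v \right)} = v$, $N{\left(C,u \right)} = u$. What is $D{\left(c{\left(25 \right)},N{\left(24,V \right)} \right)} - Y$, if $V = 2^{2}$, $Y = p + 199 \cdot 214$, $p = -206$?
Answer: $-41736$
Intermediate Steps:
$Y = 42380$ ($Y = -206 + 199 \cdot 214 = -206 + 42586 = 42380$)
$V = 4$
$D{\left(x,M \right)} = 644$ ($D{\left(x,M \right)} = 338 + 306 = 644$)
$D{\left(c{\left(25 \right)},N{\left(24,V \right)} \right)} - Y = 644 - 42380 = -41736$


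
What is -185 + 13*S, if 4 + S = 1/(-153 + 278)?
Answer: -29612/125 ≈ -236.90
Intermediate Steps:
S = -499/125 (S = -4 + 1/(-153 + 278) = -4 + 1/125 = -499/125 ≈ -3.9920)
-185 + 13*S = -185 + 13*(-499/125) = -185 - 6487/125 = -29612/125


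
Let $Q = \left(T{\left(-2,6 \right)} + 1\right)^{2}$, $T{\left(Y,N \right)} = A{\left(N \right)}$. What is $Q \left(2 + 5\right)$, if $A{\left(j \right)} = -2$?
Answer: $7$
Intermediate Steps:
$T{\left(Y,N \right)} = -2$
$Q = 1$ ($Q = \left(-2 + 1\right)^{2} = \left(-1\right)^{2} = 1$)
$Q \left(2 + 5\right) = 1 \left(2 + 5\right) = 1 \cdot 7 = 7$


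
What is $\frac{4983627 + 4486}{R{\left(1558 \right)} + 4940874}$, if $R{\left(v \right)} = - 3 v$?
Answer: $\frac{4988113}{4936200} \approx 1.0105$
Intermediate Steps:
$\frac{4983627 + 4486}{R{\left(1558 \right)} + 4940874} = \frac{4983627 + 4486}{\left(-3\right) 1558 + 4940874} = \frac{4988113}{-4674 + 4940874} = \frac{4988113}{4936200}$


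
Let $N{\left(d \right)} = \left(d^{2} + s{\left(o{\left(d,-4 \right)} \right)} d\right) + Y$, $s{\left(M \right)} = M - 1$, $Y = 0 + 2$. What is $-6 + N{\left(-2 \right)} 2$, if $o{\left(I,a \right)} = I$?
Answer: $18$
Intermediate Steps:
$Y = 2$
$s{\left(M \right)} = -1 + M$ ($s{\left(M \right)} = M - 1 = -1 + M$)
$N{\left(d \right)} = 2 + d^{2} + d \left(-1 + d\right)$ ($N{\left(d \right)} = \left(d^{2} + \left(-1 + d\right) d\right) + 2 = \left(d^{2} + d \left(-1 + d\right)\right) + 2 = 2 + d^{2} + d \left(-1 + d\right)$)
$-6 + N{\left(-2 \right)} 2 = -6 + \left(2 - -2 + 2 \left(-2\right)^{2}\right) 2 = -6 + \left(2 + 2 + 2 \cdot 4\right) 2 = -6 + \left(2 + 2 + 8\right) 2 = -6 + 12 \cdot 2 = -6 + 24 = 18$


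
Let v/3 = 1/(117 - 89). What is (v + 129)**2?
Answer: 13068225/784 ≈ 16669.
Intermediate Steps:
v = 3/28 (v = 3/(117 - 89) = 3/28 ≈ 0.10714)
(v + 129)**2 = (3/28 + 129)**2 = (3615/28)**2 = 13068225/784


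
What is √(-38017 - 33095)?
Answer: 2*I*√17778 ≈ 266.67*I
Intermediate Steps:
√(-38017 - 33095) = √(-71112) = 2*I*√17778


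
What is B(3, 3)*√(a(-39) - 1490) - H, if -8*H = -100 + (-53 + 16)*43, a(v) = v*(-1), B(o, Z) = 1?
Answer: -1691/8 + I*√1451 ≈ -211.38 + 38.092*I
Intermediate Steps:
a(v) = -v
H = 1691/8 (H = -(-100 + (-53 + 16)*43)/8 = -(-100 - 37*43)/8 = -(-100 - 1591)/8 = -⅛*(-1691) = 1691/8 ≈ 211.38)
B(3, 3)*√(a(-39) - 1490) - H = 1*√(-1*(-39) - 1490) - 1*1691/8 = 1*√(39 - 1490) - 1691/8 = 1*√(-1451) - 1691/8 = 1*(I*√1451) - 1691/8 = I*√1451 - 1691/8 = -1691/8 + I*√1451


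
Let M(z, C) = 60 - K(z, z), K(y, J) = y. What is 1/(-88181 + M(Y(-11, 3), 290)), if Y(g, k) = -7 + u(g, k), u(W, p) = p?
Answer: -1/88117 ≈ -1.1349e-5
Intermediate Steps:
Y(g, k) = -7 + k
M(z, C) = 60 - z
1/(-88181 + M(Y(-11, 3), 290)) = 1/(-88181 + (60 - (-7 + 3))) = 1/(-88181 + (60 - 1*(-4))) = 1/(-88181 + (60 + 4)) = 1/(-88181 + 64) = 1/(-88117) = -1/88117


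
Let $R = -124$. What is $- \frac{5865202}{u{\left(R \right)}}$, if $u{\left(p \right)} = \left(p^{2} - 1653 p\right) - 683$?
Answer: $- \frac{5865202}{219665} \approx -26.701$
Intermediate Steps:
$u{\left(p \right)} = -683 + p^{2} - 1653 p$
$- \frac{5865202}{u{\left(R \right)}} = - \frac{5865202}{-683 + \left(-124\right)^{2} - -204972} = - \frac{5865202}{-683 + 15376 + 204972} = - \frac{5865202}{219665}$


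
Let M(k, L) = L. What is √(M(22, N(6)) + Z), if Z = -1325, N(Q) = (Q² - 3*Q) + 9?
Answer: I*√1298 ≈ 36.028*I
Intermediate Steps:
N(Q) = 9 + Q² - 3*Q
√(M(22, N(6)) + Z) = √((9 + 6² - 3*6) - 1325) = √((9 + 36 - 18) - 1325) = √(27 - 1325) = √(-1298) = I*√1298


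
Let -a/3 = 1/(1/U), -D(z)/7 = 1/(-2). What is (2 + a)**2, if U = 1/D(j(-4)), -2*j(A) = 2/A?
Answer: 64/49 ≈ 1.3061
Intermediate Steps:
j(A) = -1/A
D(z) = 7/2 (D(z) = -7/(-2) = -7*(-1/2) = 7/2)
U = 2/7 (U = 1/(7/2) = 2/7 ≈ 0.28571)
a = -6/7 (a = -3/(1/(2/7)) = -3/7/2 = -3*2/7 = -6/7 ≈ -0.85714)
(2 + a)**2 = (2 - 6/7)**2 = (8/7)**2 = 64/49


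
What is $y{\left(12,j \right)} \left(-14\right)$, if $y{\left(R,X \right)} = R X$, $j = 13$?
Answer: $-2184$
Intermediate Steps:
$y{\left(12,j \right)} \left(-14\right) = 12 \cdot 13 \left(-14\right) = 156 \left(-14\right) = -2184$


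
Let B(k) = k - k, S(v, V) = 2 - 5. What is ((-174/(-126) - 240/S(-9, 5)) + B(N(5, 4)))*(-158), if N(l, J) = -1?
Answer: -270022/21 ≈ -12858.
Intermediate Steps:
S(v, V) = -3
B(k) = 0
((-174/(-126) - 240/S(-9, 5)) + B(N(5, 4)))*(-158) = ((-174/(-126) - 240/(-3)) + 0)*(-158) = ((-174*(-1/126) - 240*(-⅓)) + 0)*(-158) = ((29/21 + 80) + 0)*(-158) = (1709/21 + 0)*(-158) = (1709/21)*(-158) = -270022/21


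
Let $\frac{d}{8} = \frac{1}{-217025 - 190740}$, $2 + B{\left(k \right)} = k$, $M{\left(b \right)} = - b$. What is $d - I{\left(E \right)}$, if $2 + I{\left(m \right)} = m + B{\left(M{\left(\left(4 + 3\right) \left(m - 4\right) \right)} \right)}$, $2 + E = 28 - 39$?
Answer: $- \frac{41592038}{407765} \approx -102.0$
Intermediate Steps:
$B{\left(k \right)} = -2 + k$
$E = -13$ ($E = -2 + \left(28 - 39\right) = -2 - 11 = -13$)
$I{\left(m \right)} = 24 - 6 m$ ($I{\left(m \right)} = -2 - \left(2 - m + \left(4 + 3\right) \left(m - 4\right)\right) = -2 - \left(2 - m + 7 \left(-4 + m\right)\right) = -2 - \left(-26 + 6 m\right) = 24 - 6 m$)
$d = - \frac{8}{407765}$ ($d = \frac{8}{-217025 - 190740} = \frac{8}{-407765} = 8 \left(- \frac{1}{407765}\right) = - \frac{8}{407765} \approx -1.9619 \cdot 10^{-5}$)
$d - I{\left(E \right)} = - \frac{8}{407765} - \left(24 - -78\right) = - \frac{8}{407765} - \left(24 + 78\right) = - \frac{8}{407765} - 102 = - \frac{41592038}{407765}$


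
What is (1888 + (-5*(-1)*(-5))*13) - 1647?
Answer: -84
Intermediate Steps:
(1888 + (-5*(-1)*(-5))*13) - 1647 = (1888 + (5*(-5))*13) - 1647 = (1888 - 25*13) - 1647 = (1888 - 325) - 1647 = 1563 - 1647 = -84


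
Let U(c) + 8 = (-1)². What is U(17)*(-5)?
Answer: 35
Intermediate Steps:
U(c) = -7 (U(c) = -8 + (-1)² = -8 + 1 = -7)
U(17)*(-5) = -7*(-5) = 35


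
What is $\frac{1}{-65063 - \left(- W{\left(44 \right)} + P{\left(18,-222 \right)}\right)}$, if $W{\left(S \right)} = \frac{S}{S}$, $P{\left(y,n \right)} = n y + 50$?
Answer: $- \frac{1}{61116} \approx -1.6362 \cdot 10^{-5}$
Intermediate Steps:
$P{\left(y,n \right)} = 50 + n y$
$W{\left(S \right)} = 1$
$\frac{1}{-65063 - \left(- W{\left(44 \right)} + P{\left(18,-222 \right)}\right)} = \frac{1}{-65063 + \left(1 - \left(50 - 3996\right)\right)} = \frac{1}{-65063 + \left(1 - -3946\right)} = \frac{1}{-65063 + \left(1 + 3946\right)} = \frac{1}{-65063 + 3947} = \frac{1}{-61116} = - \frac{1}{61116}$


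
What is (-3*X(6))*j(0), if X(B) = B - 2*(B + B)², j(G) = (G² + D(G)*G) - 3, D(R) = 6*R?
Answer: -2538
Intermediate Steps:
j(G) = -3 + 7*G² (j(G) = (G² + (6*G)*G) - 3 = (G² + 6*G²) - 3 = 7*G² - 3 = -3 + 7*G²)
X(B) = B - 8*B² (X(B) = B - 2*4*B² = B - 8*B²)
(-3*X(6))*j(0) = (-18*(1 - 8*6))*(-3 + 7*0²) = (-18*(1 - 48))*(-3 + 7*0) = (-18*(-47))*(-3 + 0) = -3*(-282)*(-3) = 846*(-3) = -2538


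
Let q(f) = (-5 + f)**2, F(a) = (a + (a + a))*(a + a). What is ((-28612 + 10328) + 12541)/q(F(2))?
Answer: -5743/361 ≈ -15.909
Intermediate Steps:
F(a) = 6*a**2 (F(a) = (a + 2*a)*(2*a) = (3*a)*(2*a) = 6*a**2)
((-28612 + 10328) + 12541)/q(F(2)) = ((-28612 + 10328) + 12541)/((-5 + 6*2**2)**2) = (-18284 + 12541)/((-5 + 6*4)**2) = -5743/(-5 + 24)**2 = -5743/(19**2) = -5743/361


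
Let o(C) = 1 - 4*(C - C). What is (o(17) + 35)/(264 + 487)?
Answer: 36/751 ≈ 0.047936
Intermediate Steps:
o(C) = 1 (o(C) = 1 - 4*0 = 1 + 0 = 1)
(o(17) + 35)/(264 + 487) = (1 + 35)/(264 + 487) = 36/751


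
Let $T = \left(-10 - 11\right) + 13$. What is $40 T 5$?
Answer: $-1600$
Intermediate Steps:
$T = -8$ ($T = -21 + 13 = -8$)
$40 T 5 = 40 \left(-8\right) 5 = \left(-320\right) 5 = -1600$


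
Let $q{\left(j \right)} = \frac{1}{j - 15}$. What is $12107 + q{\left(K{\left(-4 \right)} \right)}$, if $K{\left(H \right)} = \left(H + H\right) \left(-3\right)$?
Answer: $\frac{108964}{9} \approx 12107.0$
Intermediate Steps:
$K{\left(H \right)} = - 6 H$ ($K{\left(H \right)} = 2 H \left(-3\right) = - 6 H$)
$q{\left(j \right)} = \frac{1}{-15 + j}$
$12107 + q{\left(K{\left(-4 \right)} \right)} = 12107 + \frac{1}{-15 - -24} = 12107 + \frac{1}{-15 + 24} = 12107 + \frac{1}{9} = \frac{108964}{9}$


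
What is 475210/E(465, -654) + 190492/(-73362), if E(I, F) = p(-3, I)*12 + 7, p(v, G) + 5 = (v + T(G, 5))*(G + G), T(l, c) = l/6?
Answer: -61753203272/30495372927 ≈ -2.0250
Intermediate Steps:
T(l, c) = l/6 (T(l, c) = l*(⅙) = l/6)
p(v, G) = -5 + 2*G*(v + G/6) (p(v, G) = -5 + (v + G/6)*(G + G) = -5 + (v + G/6)*(2*G) = -5 + 2*G*(v + G/6))
E(I, F) = -53 - 72*I + 4*I² (E(I, F) = (-5 + I²/3 + 2*I*(-3))*12 + 7 = (-5 + I²/3 - 6*I)*12 + 7 = (-5 - 6*I + I²/3)*12 + 7 = (-60 - 72*I + 4*I²) + 7 = -53 - 72*I + 4*I²)
475210/E(465, -654) + 190492/(-73362) = 475210/(-53 - 72*465 + 4*465²) + 190492/(-73362) = 475210/(-53 - 33480 + 4*216225) + 190492*(-1/73362) = 475210/(-53 - 33480 + 864900) - 95246/36681 = 475210/831367 - 95246/36681 = -61753203272/30495372927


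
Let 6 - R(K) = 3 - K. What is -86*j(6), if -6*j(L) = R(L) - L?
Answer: 43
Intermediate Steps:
R(K) = 3 + K (R(K) = 6 - (3 - K) = 6 + (-3 + K) = 3 + K)
j(L) = -1/2 (j(L) = -((3 + L) - L)/6 = -1/6*3 = -1/2)
-86*j(6) = -(-43) = -86*(-1/2) = 43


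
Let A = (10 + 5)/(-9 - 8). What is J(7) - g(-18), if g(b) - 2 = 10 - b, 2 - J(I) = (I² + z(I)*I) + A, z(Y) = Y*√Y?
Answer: -1294/17 - 49*√7 ≈ -205.76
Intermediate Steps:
z(Y) = Y^(3/2)
A = -15/17 (A = 15/(-17) = 15*(-1/17) = -15/17 ≈ -0.88235)
J(I) = 49/17 - I² - I^(5/2) (J(I) = 2 - ((I² + I^(3/2)*I) - 15/17) = 2 - ((I² + I^(5/2)) - 15/17) = 2 - (-15/17 + I² + I^(5/2)) = 2 + (15/17 - I² - I^(5/2)) = 49/17 - I² - I^(5/2))
g(b) = 12 - b (g(b) = 2 + (10 - b) = 12 - b)
J(7) - g(-18) = (49/17 - 1*7² - 7^(5/2)) - (12 - 1*(-18)) = (49/17 - 1*49 - 49*√7) - (12 + 18) = (49/17 - 49 - 49*√7) - 1*30 = (-784/17 - 49*√7) - 30 = -1294/17 - 49*√7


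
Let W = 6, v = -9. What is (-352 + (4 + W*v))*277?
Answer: -111354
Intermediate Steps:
(-352 + (4 + W*v))*277 = (-352 + (4 + 6*(-9)))*277 = (-352 + (4 - 54))*277 = (-352 - 50)*277 = -402*277 = -111354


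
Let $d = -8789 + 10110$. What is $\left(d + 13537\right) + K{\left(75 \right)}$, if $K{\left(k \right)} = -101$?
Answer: $14757$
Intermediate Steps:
$d = 1321$
$\left(d + 13537\right) + K{\left(75 \right)} = \left(1321 + 13537\right) - 101 = 14858 - 101 = 14757$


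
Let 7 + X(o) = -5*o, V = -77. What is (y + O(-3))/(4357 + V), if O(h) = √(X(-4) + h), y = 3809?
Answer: 3809/4280 + √10/4280 ≈ 0.89069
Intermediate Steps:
X(o) = -7 - 5*o
O(h) = √(13 + h) (O(h) = √((-7 - 5*(-4)) + h) = √((-7 + 20) + h) = √(13 + h))
(y + O(-3))/(4357 + V) = (3809 + √(13 - 3))/(4357 - 77) = (3809 + √10)/4280 = (3809 + √10)*(1/4280) = 3809/4280 + √10/4280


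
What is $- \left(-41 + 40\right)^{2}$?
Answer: $-1$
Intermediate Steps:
$- \left(-41 + 40\right)^{2} = - \left(-1\right)^{2} = \left(-1\right) 1 = -1$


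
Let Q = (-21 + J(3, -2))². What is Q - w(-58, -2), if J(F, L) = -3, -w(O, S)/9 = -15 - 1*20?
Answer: 261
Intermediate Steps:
w(O, S) = 315 (w(O, S) = -9*(-15 - 1*20) = -9*(-15 - 20) = -9*(-35) = 315)
Q = 576 (Q = (-21 - 3)² = (-24)² = 576)
Q - w(-58, -2) = 576 - 1*315 = 576 - 315 = 261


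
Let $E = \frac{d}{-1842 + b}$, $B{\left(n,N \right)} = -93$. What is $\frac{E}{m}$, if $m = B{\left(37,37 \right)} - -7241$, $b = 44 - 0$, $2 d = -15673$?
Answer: $\frac{15673}{25704208} \approx 0.00060974$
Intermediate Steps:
$d = - \frac{15673}{2}$ ($d = \frac{1}{2} \left(-15673\right) = - \frac{15673}{2} \approx -7836.5$)
$b = 44$ ($b = 44 + 0 = 44$)
$m = 7148$ ($m = -93 - -7241 = -93 + 7241 = 7148$)
$E = \frac{15673}{3596}$ ($E = - \frac{15673}{2 \left(-1842 + 44\right)} = - \frac{15673}{2 \left(-1798\right)} = \left(- \frac{15673}{2}\right) \left(- \frac{1}{1798}\right) = \frac{15673}{3596} \approx 4.3585$)
$\frac{E}{m} = \frac{15673}{3596 \cdot 7148} = \frac{15673}{3596} \cdot \frac{1}{7148} = \frac{15673}{25704208}$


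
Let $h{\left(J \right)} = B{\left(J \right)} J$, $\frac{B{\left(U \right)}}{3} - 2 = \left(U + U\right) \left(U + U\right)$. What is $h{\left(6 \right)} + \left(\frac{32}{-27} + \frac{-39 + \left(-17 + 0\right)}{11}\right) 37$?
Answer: $\frac{711548}{297} \approx 2395.8$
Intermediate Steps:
$B{\left(U \right)} = 6 + 12 U^{2}$ ($B{\left(U \right)} = 6 + 3 \left(U + U\right) \left(U + U\right) = 6 + 3 \cdot 2 U 2 U = 6 + 3 \cdot 4 U^{2} = 6 + 12 U^{2}$)
$h{\left(J \right)} = J \left(6 + 12 J^{2}\right)$ ($h{\left(J \right)} = \left(6 + 12 J^{2}\right) J = J \left(6 + 12 J^{2}\right)$)
$h{\left(6 \right)} + \left(\frac{32}{-27} + \frac{-39 + \left(-17 + 0\right)}{11}\right) 37 = \left(6 \cdot 6 + 12 \cdot 6^{3}\right) + \left(\frac{32}{-27} + \frac{-39 + \left(-17 + 0\right)}{11}\right) 37 = \left(36 + 12 \cdot 216\right) + \left(32 \left(- \frac{1}{27}\right) + \left(-39 - 17\right) \frac{1}{11}\right) 37 = \left(36 + 2592\right) + \left(- \frac{32}{27} - \frac{56}{11}\right) 37 = 2628 + \left(- \frac{32}{27} - \frac{56}{11}\right) 37 = 2628 - \frac{68968}{297} = \frac{711548}{297}$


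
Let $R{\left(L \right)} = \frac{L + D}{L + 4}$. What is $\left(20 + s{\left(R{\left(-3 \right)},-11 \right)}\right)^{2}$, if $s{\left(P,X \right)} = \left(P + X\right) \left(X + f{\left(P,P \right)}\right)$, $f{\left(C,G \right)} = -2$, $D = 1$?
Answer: $35721$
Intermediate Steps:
$R{\left(L \right)} = \frac{1 + L}{4 + L}$ ($R{\left(L \right)} = \frac{L + 1}{L + 4} = \frac{1 + L}{4 + L}$)
$s{\left(P,X \right)} = \left(-2 + X\right) \left(P + X\right)$ ($s{\left(P,X \right)} = \left(P + X\right) \left(X - 2\right) = \left(P + X\right) \left(-2 + X\right) = \left(-2 + X\right) \left(P + X\right)$)
$\left(20 + s{\left(R{\left(-3 \right)},-11 \right)}\right)^{2} = \left(20 + \left(\left(-11\right)^{2} - 2 \frac{1 - 3}{4 - 3} - -22 + \frac{1 - 3}{4 - 3} \left(-11\right)\right)\right)^{2} = \left(20 + \left(121 - 2 \cdot 1^{-1} \left(-2\right) + 22 + 1^{-1} \left(-2\right) \left(-11\right)\right)\right)^{2} = \left(20 + \left(121 - 2 \cdot 1 \left(-2\right) + 22 + 1 \left(-2\right) \left(-11\right)\right)\right)^{2} = \left(20 + \left(121 - -4 + 22 - -22\right)\right)^{2} = \left(20 + \left(121 + 4 + 22 + 22\right)\right)^{2} = \left(20 + 169\right)^{2} = 189^{2} = 35721$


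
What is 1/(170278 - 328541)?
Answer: -1/158263 ≈ -6.3186e-6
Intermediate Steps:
1/(170278 - 328541) = 1/(-158263) = -1/158263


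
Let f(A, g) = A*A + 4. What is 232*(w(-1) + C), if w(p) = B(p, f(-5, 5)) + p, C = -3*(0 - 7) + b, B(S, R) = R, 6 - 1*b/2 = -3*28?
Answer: 53128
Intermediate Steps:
f(A, g) = 4 + A**2 (f(A, g) = A**2 + 4 = 4 + A**2)
b = 180 (b = 12 - (-6)*28 = 12 - 2*(-84) = 12 + 168 = 180)
C = 201 (C = -3*(0 - 7) + 180 = -3*(-7) + 180 = 21 + 180 = 201)
w(p) = 29 + p (w(p) = (4 + (-5)**2) + p = (4 + 25) + p = 29 + p)
232*(w(-1) + C) = 232*((29 - 1) + 201) = 232*(28 + 201) = 232*229 = 53128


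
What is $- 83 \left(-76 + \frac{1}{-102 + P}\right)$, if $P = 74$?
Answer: $\frac{176707}{28} \approx 6311.0$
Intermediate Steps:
$- 83 \left(-76 + \frac{1}{-102 + P}\right) = - 83 \left(-76 + \frac{1}{-102 + 74}\right) = - 83 \left(-76 + \frac{1}{-28}\right) = - 83 \left(-76 - \frac{1}{28}\right) = \left(-83\right) \left(- \frac{2129}{28}\right) = \frac{176707}{28}$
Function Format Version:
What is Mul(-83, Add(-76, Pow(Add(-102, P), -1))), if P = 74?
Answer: Rational(176707, 28) ≈ 6311.0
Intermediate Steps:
Mul(-83, Add(-76, Pow(Add(-102, P), -1))) = Mul(-83, Add(-76, Pow(Add(-102, 74), -1))) = Mul(-83, Add(-76, Pow(-28, -1))) = Mul(-83, Add(-76, Rational(-1, 28))) = Mul(-83, Rational(-2129, 28)) = Rational(176707, 28)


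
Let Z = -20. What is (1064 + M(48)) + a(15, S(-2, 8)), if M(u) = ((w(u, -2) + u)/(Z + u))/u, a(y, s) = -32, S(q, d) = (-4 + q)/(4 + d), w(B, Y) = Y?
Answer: 693527/672 ≈ 1032.0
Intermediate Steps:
S(q, d) = (-4 + q)/(4 + d)
M(u) = (-2 + u)/(u*(-20 + u)) (M(u) = ((-2 + u)/(-20 + u))/u = (-2 + u)/(u*(-20 + u)))
(1064 + M(48)) + a(15, S(-2, 8)) = (1064 + (-2 + 48)/(48*(-20 + 48))) - 32 = (1064 + (1/48)*46/28) - 32 = (1064 + (1/48)*(1/28)*46) - 32 = (1064 + 23/672) - 32 = 715031/672 - 32 = 693527/672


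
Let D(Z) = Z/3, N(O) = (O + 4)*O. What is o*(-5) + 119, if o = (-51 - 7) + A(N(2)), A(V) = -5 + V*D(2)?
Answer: 394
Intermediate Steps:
N(O) = O*(4 + O) (N(O) = (4 + O)*O = O*(4 + O))
D(Z) = Z/3 (D(Z) = Z*(⅓) = Z/3)
A(V) = -5 + 2*V/3 (A(V) = -5 + V*((⅓)*2) = -5 + V*(⅔) = -5 + 2*V/3)
o = -55 (o = (-51 - 7) + (-5 + 2*(2*(4 + 2))/3) = -58 + (-5 + 2*(2*6)/3) = -58 + (-5 + (⅔)*12) = -58 + (-5 + 8) = -58 + 3 = -55)
o*(-5) + 119 = -55*(-5) + 119 = 275 + 119 = 394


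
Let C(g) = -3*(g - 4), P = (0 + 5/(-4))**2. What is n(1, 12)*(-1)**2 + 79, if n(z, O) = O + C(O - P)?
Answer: 1147/16 ≈ 71.688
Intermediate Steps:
P = 25/16 (P = (0 + 5*(-1/4))**2 = (0 - 5/4)**2 = (-5/4)**2 = 25/16 ≈ 1.5625)
C(g) = 12 - 3*g (C(g) = -3*(-4 + g) = 12 - 3*g)
n(z, O) = 267/16 - 2*O (n(z, O) = O + (12 - 3*(O - 1*25/16)) = O + (12 - 3*(O - 25/16)) = O + (12 - 3*(-25/16 + O)) = O + (12 + (75/16 - 3*O)) = O + (267/16 - 3*O) = 267/16 - 2*O)
n(1, 12)*(-1)**2 + 79 = (267/16 - 2*12)*(-1)**2 + 79 = (267/16 - 24)*1 + 79 = -117/16*1 + 79 = -117/16 + 79 = 1147/16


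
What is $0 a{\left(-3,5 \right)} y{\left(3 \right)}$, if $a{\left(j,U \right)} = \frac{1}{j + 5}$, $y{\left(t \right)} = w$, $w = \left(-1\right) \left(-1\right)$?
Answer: $0$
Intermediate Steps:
$w = 1$
$y{\left(t \right)} = 1$
$a{\left(j,U \right)} = \frac{1}{5 + j}$
$0 a{\left(-3,5 \right)} y{\left(3 \right)} = \frac{0}{5 - 3} \cdot 1 = \frac{0}{2} \cdot 1 = 0 \cdot \frac{1}{2} \cdot 1 = 0 \cdot 1 = 0$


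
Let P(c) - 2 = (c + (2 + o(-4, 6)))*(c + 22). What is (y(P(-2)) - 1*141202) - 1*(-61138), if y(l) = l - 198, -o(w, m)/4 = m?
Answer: -80740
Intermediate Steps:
o(w, m) = -4*m
P(c) = 2 + (-22 + c)*(22 + c) (P(c) = 2 + (c + (2 - 4*6))*(c + 22) = 2 + (c + (2 - 24))*(22 + c) = 2 + (c - 22)*(22 + c) = 2 + (-22 + c)*(22 + c))
y(l) = -198 + l
(y(P(-2)) - 1*141202) - 1*(-61138) = ((-198 + (-482 + (-2)²)) - 1*141202) - 1*(-61138) = ((-198 + (-482 + 4)) - 141202) + 61138 = ((-198 - 478) - 141202) + 61138 = (-676 - 141202) + 61138 = -141878 + 61138 = -80740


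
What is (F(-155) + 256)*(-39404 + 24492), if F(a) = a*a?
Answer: -362078272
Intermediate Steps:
F(a) = a²
(F(-155) + 256)*(-39404 + 24492) = ((-155)² + 256)*(-39404 + 24492) = (24025 + 256)*(-14912) = 24281*(-14912) = -362078272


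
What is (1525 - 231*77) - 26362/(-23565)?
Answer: -383187668/23565 ≈ -16261.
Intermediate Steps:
(1525 - 231*77) - 26362/(-23565) = (1525 - 17787) - 26362*(-1/23565) = -16262 + 26362/23565 = -383187668/23565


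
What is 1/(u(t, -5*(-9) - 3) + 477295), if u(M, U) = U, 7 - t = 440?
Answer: 1/477337 ≈ 2.0950e-6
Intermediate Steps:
t = -433 (t = 7 - 1*440 = 7 - 440 = -433)
1/(u(t, -5*(-9) - 3) + 477295) = 1/((-5*(-9) - 3) + 477295) = 1/((45 - 3) + 477295) = 1/(42 + 477295) = 1/477337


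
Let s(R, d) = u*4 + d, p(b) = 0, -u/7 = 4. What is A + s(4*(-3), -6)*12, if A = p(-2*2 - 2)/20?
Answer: -1416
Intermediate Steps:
u = -28 (u = -7*4 = -28)
s(R, d) = -112 + d (s(R, d) = -28*4 + d = -112 + d)
A = 0 (A = 0/20 = 0*(1/20) = 0)
A + s(4*(-3), -6)*12 = 0 + (-112 - 6)*12 = 0 - 118*12 = 0 - 1416 = -1416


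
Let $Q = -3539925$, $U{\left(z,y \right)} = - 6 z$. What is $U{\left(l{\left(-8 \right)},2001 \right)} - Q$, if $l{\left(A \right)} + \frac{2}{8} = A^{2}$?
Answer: $\frac{7079085}{2} \approx 3.5395 \cdot 10^{6}$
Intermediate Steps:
$l{\left(A \right)} = - \frac{1}{4} + A^{2}$
$U{\left(l{\left(-8 \right)},2001 \right)} - Q = - 6 \left(- \frac{1}{4} + \left(-8\right)^{2}\right) - -3539925 = - 6 \left(- \frac{1}{4} + 64\right) + 3539925 = \left(-6\right) \frac{255}{4} + 3539925 = - \frac{765}{2} + 3539925 = \frac{7079085}{2}$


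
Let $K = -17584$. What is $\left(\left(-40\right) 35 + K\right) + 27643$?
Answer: $8659$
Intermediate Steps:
$\left(\left(-40\right) 35 + K\right) + 27643 = \left(\left(-40\right) 35 - 17584\right) + 27643 = \left(-1400 - 17584\right) + 27643 = -18984 + 27643 = 8659$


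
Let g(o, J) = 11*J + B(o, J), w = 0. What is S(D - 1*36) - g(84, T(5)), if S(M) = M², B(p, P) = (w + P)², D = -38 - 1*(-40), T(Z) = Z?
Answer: 1076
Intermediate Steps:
D = 2 (D = -38 + 40 = 2)
B(p, P) = P² (B(p, P) = (0 + P)² = P²)
g(o, J) = J² + 11*J (g(o, J) = 11*J + J² = J² + 11*J)
S(D - 1*36) - g(84, T(5)) = (2 - 1*36)² - 5*(11 + 5) = (2 - 36)² - 5*16 = (-34)² - 1*80 = 1156 - 80 = 1076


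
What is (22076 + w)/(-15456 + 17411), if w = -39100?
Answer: -17024/1955 ≈ -8.7079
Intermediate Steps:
(22076 + w)/(-15456 + 17411) = (22076 - 39100)/(-15456 + 17411) = -17024/1955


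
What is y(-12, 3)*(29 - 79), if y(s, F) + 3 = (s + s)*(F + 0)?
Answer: 3750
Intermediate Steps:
y(s, F) = -3 + 2*F*s (y(s, F) = -3 + (s + s)*(F + 0) = -3 + (2*s)*F = -3 + 2*F*s)
y(-12, 3)*(29 - 79) = (-3 + 2*3*(-12))*(29 - 79) = (-3 - 72)*(-50) = -75*(-50) = 3750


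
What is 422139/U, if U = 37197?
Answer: 140713/12399 ≈ 11.349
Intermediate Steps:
422139/U = 422139/37197 = 422139*(1/37197) = 140713/12399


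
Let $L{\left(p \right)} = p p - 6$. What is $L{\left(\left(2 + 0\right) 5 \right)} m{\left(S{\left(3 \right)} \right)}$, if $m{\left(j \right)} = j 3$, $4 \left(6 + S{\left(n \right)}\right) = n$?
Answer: $- \frac{2961}{2} \approx -1480.5$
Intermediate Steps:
$L{\left(p \right)} = -6 + p^{2}$ ($L{\left(p \right)} = p^{2} - 6 = -6 + p^{2}$)
$S{\left(n \right)} = -6 + \frac{n}{4}$
$m{\left(j \right)} = 3 j$
$L{\left(\left(2 + 0\right) 5 \right)} m{\left(S{\left(3 \right)} \right)} = \left(-6 + \left(\left(2 + 0\right) 5\right)^{2}\right) 3 \left(-6 + \frac{1}{4} \cdot 3\right) = \left(-6 + \left(2 \cdot 5\right)^{2}\right) 3 \left(-6 + \frac{3}{4}\right) = \left(-6 + 10^{2}\right) 3 \left(- \frac{21}{4}\right) = \left(-6 + 100\right) \left(- \frac{63}{4}\right) = 94 \left(- \frac{63}{4}\right) = - \frac{2961}{2}$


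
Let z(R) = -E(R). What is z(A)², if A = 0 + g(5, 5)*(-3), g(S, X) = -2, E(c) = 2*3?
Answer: 36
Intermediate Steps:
E(c) = 6
A = 6 (A = 0 - 2*(-3) = 0 + 6 = 6)
z(R) = -6 (z(R) = -1*6 = -6)
z(A)² = (-6)² = 36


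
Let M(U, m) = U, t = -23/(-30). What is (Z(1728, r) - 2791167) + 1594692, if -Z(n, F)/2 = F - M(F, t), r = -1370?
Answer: -1196475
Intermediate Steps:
t = 23/30 (t = -23*(-1/30) = 23/30 ≈ 0.76667)
Z(n, F) = 0 (Z(n, F) = -2*(F - F) = -2*0 = 0)
(Z(1728, r) - 2791167) + 1594692 = (0 - 2791167) + 1594692 = -2791167 + 1594692 = -1196475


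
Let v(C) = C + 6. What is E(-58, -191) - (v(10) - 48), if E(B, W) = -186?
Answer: -154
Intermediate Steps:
v(C) = 6 + C
E(-58, -191) - (v(10) - 48) = -186 - ((6 + 10) - 48) = -186 - (16 - 48) = -186 - (-32) = -186 - 1*(-32) = -186 + 32 = -154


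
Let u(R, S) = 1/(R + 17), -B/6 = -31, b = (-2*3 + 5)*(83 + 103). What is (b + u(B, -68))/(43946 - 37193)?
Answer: -37757/1370859 ≈ -0.027543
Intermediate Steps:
b = -186 (b = (-6 + 5)*186 = -1*186 = -186)
B = 186 (B = -6*(-31) = 186)
u(R, S) = 1/(17 + R)
(b + u(B, -68))/(43946 - 37193) = (-186 + 1/(17 + 186))/(43946 - 37193) = (-186 + 1/203)/6753 = (-186 + 1/203)*(1/6753) = -37757/203*1/6753 = -37757/1370859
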